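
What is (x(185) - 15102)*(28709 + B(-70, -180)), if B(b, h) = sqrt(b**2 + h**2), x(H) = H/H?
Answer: -433534609 - 151010*sqrt(373) ≈ -4.3645e+8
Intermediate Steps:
x(H) = 1
(x(185) - 15102)*(28709 + B(-70, -180)) = (1 - 15102)*(28709 + sqrt((-70)**2 + (-180)**2)) = -15101*(28709 + sqrt(4900 + 32400)) = -15101*(28709 + sqrt(37300)) = -15101*(28709 + 10*sqrt(373)) = -433534609 - 151010*sqrt(373)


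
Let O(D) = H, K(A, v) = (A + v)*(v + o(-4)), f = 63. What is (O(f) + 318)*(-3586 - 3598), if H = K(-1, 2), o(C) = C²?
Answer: -2413824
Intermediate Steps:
K(A, v) = (16 + v)*(A + v) (K(A, v) = (A + v)*(v + (-4)²) = (A + v)*(v + 16) = (A + v)*(16 + v) = (16 + v)*(A + v))
H = 18 (H = 2² + 16*(-1) + 16*2 - 1*2 = 4 - 16 + 32 - 2 = 18)
O(D) = 18
(O(f) + 318)*(-3586 - 3598) = (18 + 318)*(-3586 - 3598) = 336*(-7184) = -2413824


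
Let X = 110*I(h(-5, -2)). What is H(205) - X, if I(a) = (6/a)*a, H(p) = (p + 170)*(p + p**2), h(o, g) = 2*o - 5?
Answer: 15835590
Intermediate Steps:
h(o, g) = -5 + 2*o
H(p) = (170 + p)*(p + p**2)
I(a) = 6
X = 660 (X = 110*6 = 660)
H(205) - X = 205*(170 + 205**2 + 171*205) - 1*660 = 205*(170 + 42025 + 35055) - 660 = 205*77250 - 660 = 15836250 - 660 = 15835590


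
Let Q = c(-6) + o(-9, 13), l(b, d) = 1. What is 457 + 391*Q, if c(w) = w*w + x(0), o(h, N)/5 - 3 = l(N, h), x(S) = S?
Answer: 22353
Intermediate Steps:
o(h, N) = 20 (o(h, N) = 15 + 5*1 = 15 + 5 = 20)
c(w) = w² (c(w) = w*w + 0 = w² + 0 = w²)
Q = 56 (Q = (-6)² + 20 = 36 + 20 = 56)
457 + 391*Q = 457 + 391*56 = 457 + 21896 = 22353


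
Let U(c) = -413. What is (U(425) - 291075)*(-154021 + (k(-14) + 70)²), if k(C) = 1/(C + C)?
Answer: 2129953516694/49 ≈ 4.3468e+10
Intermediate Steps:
k(C) = 1/(2*C)
(U(425) - 291075)*(-154021 + (k(-14) + 70)²) = (-413 - 291075)*(-154021 + ((½)/(-14) + 70)²) = -291488*(-154021 + ((½)*(-1/14) + 70)²) = -291488*(-154021 + (-1/28 + 70)²) = -291488*(-154021 + (1959/28)²) = -291488*(-154021 + 3837681/784) = -291488*(-116914783/784) = 2129953516694/49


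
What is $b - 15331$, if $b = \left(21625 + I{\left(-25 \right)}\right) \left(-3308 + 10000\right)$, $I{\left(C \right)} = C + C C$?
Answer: $148714369$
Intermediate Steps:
$I{\left(C \right)} = C + C^{2}$
$b = 148729700$ ($b = \left(21625 - 25 \left(1 - 25\right)\right) \left(-3308 + 10000\right) = \left(21625 - -600\right) 6692 = \left(21625 + 600\right) 6692 = 22225 \cdot 6692 = 148729700$)
$b - 15331 = 148729700 - 15331 = 148714369$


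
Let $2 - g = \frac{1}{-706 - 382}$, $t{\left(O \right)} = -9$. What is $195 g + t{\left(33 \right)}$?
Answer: $\frac{414723}{1088} \approx 381.18$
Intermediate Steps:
$g = \frac{2177}{1088}$ ($g = 2 - \frac{1}{-706 - 382} = 2 - \frac{1}{-1088} = 2 - - \frac{1}{1088} = 2 + \frac{1}{1088} = \frac{2177}{1088} \approx 2.0009$)
$195 g + t{\left(33 \right)} = 195 \cdot \frac{2177}{1088} - 9 = \frac{424515}{1088} - 9 = \frac{414723}{1088}$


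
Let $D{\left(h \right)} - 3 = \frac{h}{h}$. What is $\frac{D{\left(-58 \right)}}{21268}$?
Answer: $\frac{1}{5317} \approx 0.00018808$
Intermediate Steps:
$D{\left(h \right)} = 4$ ($D{\left(h \right)} = 3 + \frac{h}{h} = 3 + 1 = 4$)
$\frac{D{\left(-58 \right)}}{21268} = \frac{4}{21268} = 4 \cdot \frac{1}{21268} = \frac{1}{5317}$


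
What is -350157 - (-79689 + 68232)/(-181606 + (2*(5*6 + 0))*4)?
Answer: -63506585919/181366 ≈ -3.5016e+5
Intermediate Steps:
-350157 - (-79689 + 68232)/(-181606 + (2*(5*6 + 0))*4) = -350157 - (-11457)/(-181606 + (2*(30 + 0))*4) = -350157 - (-11457)/(-181606 + (2*30)*4) = -350157 - (-11457)/(-181606 + 60*4) = -350157 - (-11457)/(-181606 + 240) = -350157 - (-11457)/(-181366) = -350157 - (-11457)*(-1)/181366 = -350157 - 1*11457/181366 = -350157 - 11457/181366 = -63506585919/181366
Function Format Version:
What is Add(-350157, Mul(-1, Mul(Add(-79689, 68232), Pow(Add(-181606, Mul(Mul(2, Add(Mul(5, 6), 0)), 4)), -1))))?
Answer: Rational(-63506585919, 181366) ≈ -3.5016e+5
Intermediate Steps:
Add(-350157, Mul(-1, Mul(Add(-79689, 68232), Pow(Add(-181606, Mul(Mul(2, Add(Mul(5, 6), 0)), 4)), -1)))) = Add(-350157, Mul(-1, Mul(-11457, Pow(Add(-181606, Mul(Mul(2, Add(30, 0)), 4)), -1)))) = Add(-350157, Mul(-1, Mul(-11457, Pow(Add(-181606, Mul(Mul(2, 30), 4)), -1)))) = Add(-350157, Mul(-1, Mul(-11457, Pow(Add(-181606, Mul(60, 4)), -1)))) = Add(-350157, Mul(-1, Mul(-11457, Pow(Add(-181606, 240), -1)))) = Add(-350157, Mul(-1, Mul(-11457, Pow(-181366, -1)))) = Add(-350157, Mul(-1, Mul(-11457, Rational(-1, 181366)))) = Add(-350157, Mul(-1, Rational(11457, 181366))) = Add(-350157, Rational(-11457, 181366)) = Rational(-63506585919, 181366)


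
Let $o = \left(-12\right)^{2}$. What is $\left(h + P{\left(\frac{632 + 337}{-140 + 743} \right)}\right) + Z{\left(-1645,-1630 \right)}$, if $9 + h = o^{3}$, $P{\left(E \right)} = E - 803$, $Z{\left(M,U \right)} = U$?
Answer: $\frac{599692265}{201} \approx 2.9835 \cdot 10^{6}$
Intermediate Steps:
$o = 144$
$P{\left(E \right)} = -803 + E$
$h = 2985975$ ($h = -9 + 144^{3} = -9 + 2985984 = 2985975$)
$\left(h + P{\left(\frac{632 + 337}{-140 + 743} \right)}\right) + Z{\left(-1645,-1630 \right)} = \left(2985975 - \left(803 - \frac{632 + 337}{-140 + 743}\right)\right) - 1630 = \left(2985975 - \left(803 - \frac{969}{603}\right)\right) - 1630 = \left(2985975 + \left(-803 + 969 \cdot \frac{1}{603}\right)\right) - 1630 = \left(2985975 + \left(-803 + \frac{323}{201}\right)\right) - 1630 = \left(2985975 - \frac{161080}{201}\right) - 1630 = \frac{600019895}{201} - 1630 = \frac{599692265}{201}$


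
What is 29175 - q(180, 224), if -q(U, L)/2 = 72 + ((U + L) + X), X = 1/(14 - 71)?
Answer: 1717237/57 ≈ 30127.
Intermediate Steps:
X = -1/57 (X = 1/(-57) = -1/57 ≈ -0.017544)
q(U, L) = -8206/57 - 2*L - 2*U (q(U, L) = -2*(72 + ((U + L) - 1/57)) = -2*(72 + ((L + U) - 1/57)) = -2*(72 + (-1/57 + L + U)) = -2*(4103/57 + L + U) = -8206/57 - 2*L - 2*U)
29175 - q(180, 224) = 29175 - (-8206/57 - 2*224 - 2*180) = 29175 - (-8206/57 - 448 - 360) = 29175 - 1*(-54262/57) = 29175 + 54262/57 = 1717237/57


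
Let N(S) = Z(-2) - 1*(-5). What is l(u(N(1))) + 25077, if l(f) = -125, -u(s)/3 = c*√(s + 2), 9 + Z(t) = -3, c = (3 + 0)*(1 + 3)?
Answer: 24952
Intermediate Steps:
c = 12 (c = 3*4 = 12)
Z(t) = -12 (Z(t) = -9 - 3 = -12)
N(S) = -7 (N(S) = -12 - 1*(-5) = -12 + 5 = -7)
u(s) = -36*√(2 + s) (u(s) = -36*√(s + 2) = -36*√(2 + s))
l(u(N(1))) + 25077 = -125 + 25077 = 24952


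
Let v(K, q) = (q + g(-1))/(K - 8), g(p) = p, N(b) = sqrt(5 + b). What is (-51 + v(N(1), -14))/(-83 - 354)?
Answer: 1419/12673 - 15*sqrt(6)/25346 ≈ 0.11052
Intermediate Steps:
v(K, q) = (-1 + q)/(-8 + K) (v(K, q) = (q - 1)/(K - 8) = (-1 + q)/(-8 + K))
(-51 + v(N(1), -14))/(-83 - 354) = (-51 + (-1 - 14)/(-8 + sqrt(5 + 1)))/(-83 - 354) = (-51 - 15/(-8 + sqrt(6)))/(-437) = (-51 - 15/(-8 + sqrt(6)))*(-1/437) = 51/437 + 15/(437*(-8 + sqrt(6)))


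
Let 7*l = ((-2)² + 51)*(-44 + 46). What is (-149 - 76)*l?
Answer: -24750/7 ≈ -3535.7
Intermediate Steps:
l = 110/7 (l = (((-2)² + 51)*(-44 + 46))/7 = ((4 + 51)*2)/7 = (55*2)/7 = (⅐)*110 = 110/7 ≈ 15.714)
(-149 - 76)*l = (-149 - 76)*(110/7) = -225*110/7 = -24750/7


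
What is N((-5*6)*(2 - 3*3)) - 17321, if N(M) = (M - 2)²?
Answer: 25943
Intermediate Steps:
N(M) = (-2 + M)²
N((-5*6)*(2 - 3*3)) - 17321 = (-2 + (-5*6)*(2 - 3*3))² - 17321 = (-2 - 30*(2 - 9))² - 17321 = (-2 - 30*(-7))² - 17321 = (-2 + 210)² - 17321 = 208² - 17321 = 43264 - 17321 = 25943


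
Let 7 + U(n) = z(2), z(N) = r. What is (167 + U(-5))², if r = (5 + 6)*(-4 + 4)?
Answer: 25600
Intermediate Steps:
r = 0 (r = 11*0 = 0)
z(N) = 0
U(n) = -7 (U(n) = -7 + 0 = -7)
(167 + U(-5))² = (167 - 7)² = 160² = 25600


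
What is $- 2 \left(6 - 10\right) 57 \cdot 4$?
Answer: $1824$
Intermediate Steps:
$- 2 \left(6 - 10\right) 57 \cdot 4 = \left(-2\right) \left(-4\right) 57 \cdot 4 = 8 \cdot 57 \cdot 4 = 456 \cdot 4 = 1824$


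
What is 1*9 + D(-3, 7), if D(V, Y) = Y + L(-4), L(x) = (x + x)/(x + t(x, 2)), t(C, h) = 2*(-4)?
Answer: 50/3 ≈ 16.667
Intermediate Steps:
t(C, h) = -8
L(x) = 2*x/(-8 + x) (L(x) = (x + x)/(x - 8) = (2*x)/(-8 + x) = 2*x/(-8 + x))
D(V, Y) = ⅔ + Y (D(V, Y) = Y + 2*(-4)/(-8 - 4) = Y + 2*(-4)/(-12) = Y + 2*(-4)*(-1/12) = Y + ⅔ = ⅔ + Y)
1*9 + D(-3, 7) = 1*9 + (⅔ + 7) = 9 + 23/3 = 50/3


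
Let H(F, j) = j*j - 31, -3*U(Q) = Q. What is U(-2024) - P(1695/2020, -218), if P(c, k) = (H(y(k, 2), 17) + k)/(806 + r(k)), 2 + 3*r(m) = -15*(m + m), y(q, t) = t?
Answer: 4531646/6717 ≈ 674.65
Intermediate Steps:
U(Q) = -Q/3
H(F, j) = -31 + j**2 (H(F, j) = j**2 - 31 = -31 + j**2)
r(m) = -2/3 - 10*m (r(m) = -2/3 + (-15*(m + m))/3 = -2/3 + (-30*m)/3 = -2/3 - 10*m)
P(c, k) = (258 + k)/(2416/3 - 10*k) (P(c, k) = ((-31 + 17**2) + k)/(806 + (-2/3 - 10*k)) = ((-31 + 289) + k)/(2416/3 - 10*k) = (258 + k)/(2416/3 - 10*k))
U(-2024) - P(1695/2020, -218) = -1/3*(-2024) - 3*(-258 - 1*(-218))/(2*(-1208 + 15*(-218))) = 2024/3 - 3*(-258 + 218)/(2*(-1208 - 3270)) = 2024/3 - 3*(-40)/(2*(-4478)) = 2024/3 - 3*(-1)*(-40)/(2*4478) = 2024/3 - 1*30/2239 = 2024/3 - 30/2239 = 4531646/6717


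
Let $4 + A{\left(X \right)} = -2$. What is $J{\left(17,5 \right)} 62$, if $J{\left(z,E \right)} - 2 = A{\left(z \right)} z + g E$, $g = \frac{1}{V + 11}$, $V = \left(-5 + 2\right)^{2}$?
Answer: $- \frac{12369}{2} \approx -6184.5$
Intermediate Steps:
$A{\left(X \right)} = -6$ ($A{\left(X \right)} = -4 - 2 = -6$)
$V = 9$ ($V = \left(-3\right)^{2} = 9$)
$g = \frac{1}{20}$ ($g = \frac{1}{9 + 11} = \frac{1}{20} \approx 0.05$)
$J{\left(z,E \right)} = 2 - 6 z + \frac{E}{20}$ ($J{\left(z,E \right)} = 2 + \left(- 6 z + \frac{E}{20}\right) = 2 - 6 z + \frac{E}{20}$)
$J{\left(17,5 \right)} 62 = \left(2 - 102 + \frac{1}{20} \cdot 5\right) 62 = \left(2 - 102 + \frac{1}{4}\right) 62 = \left(- \frac{399}{4}\right) 62 = - \frac{12369}{2}$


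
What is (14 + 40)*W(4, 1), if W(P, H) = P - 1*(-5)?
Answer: 486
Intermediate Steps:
W(P, H) = 5 + P (W(P, H) = P + 5 = 5 + P)
(14 + 40)*W(4, 1) = (14 + 40)*(5 + 4) = 54*9 = 486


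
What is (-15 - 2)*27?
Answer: -459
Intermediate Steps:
(-15 - 2)*27 = -17*27 = -459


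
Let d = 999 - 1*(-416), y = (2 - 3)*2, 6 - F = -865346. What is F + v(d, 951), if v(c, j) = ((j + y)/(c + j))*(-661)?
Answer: 157445811/182 ≈ 8.6509e+5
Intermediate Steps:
F = 865352 (F = 6 - 1*(-865346) = 6 + 865346 = 865352)
y = -2 (y = -1*2 = -2)
d = 1415 (d = 999 + 416 = 1415)
v(c, j) = -661*(-2 + j)/(c + j) (v(c, j) = ((j - 2)/(c + j))*(-661) = ((-2 + j)/(c + j))*(-661) = -661*(-2 + j)/(c + j))
F + v(d, 951) = 865352 + 661*(2 - 1*951)/(1415 + 951) = 865352 + 661*(2 - 951)/2366 = 865352 + 661*(1/2366)*(-949) = 865352 - 48253/182 = 157445811/182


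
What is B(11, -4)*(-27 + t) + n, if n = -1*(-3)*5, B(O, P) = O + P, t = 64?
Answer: 274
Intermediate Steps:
n = 15 (n = 3*5 = 15)
B(11, -4)*(-27 + t) + n = (11 - 4)*(-27 + 64) + 15 = 7*37 + 15 = 259 + 15 = 274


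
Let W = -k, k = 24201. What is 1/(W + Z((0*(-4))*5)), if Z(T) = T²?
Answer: -1/24201 ≈ -4.1321e-5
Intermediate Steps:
W = -24201 (W = -1*24201 = -24201)
1/(W + Z((0*(-4))*5)) = 1/(-24201 + ((0*(-4))*5)²) = 1/(-24201 + (0*5)²) = 1/(-24201 + 0²) = 1/(-24201 + 0) = 1/(-24201) = -1/24201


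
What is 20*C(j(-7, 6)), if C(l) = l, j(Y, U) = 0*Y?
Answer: 0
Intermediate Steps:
j(Y, U) = 0
20*C(j(-7, 6)) = 20*0 = 0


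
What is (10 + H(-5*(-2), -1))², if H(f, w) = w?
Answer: 81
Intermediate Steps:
(10 + H(-5*(-2), -1))² = (10 - 1)² = 9² = 81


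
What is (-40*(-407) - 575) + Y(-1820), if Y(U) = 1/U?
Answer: 28583099/1820 ≈ 15705.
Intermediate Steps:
(-40*(-407) - 575) + Y(-1820) = (-40*(-407) - 575) + 1/(-1820) = (16280 - 575) - 1/1820 = 15705 - 1/1820 = 28583099/1820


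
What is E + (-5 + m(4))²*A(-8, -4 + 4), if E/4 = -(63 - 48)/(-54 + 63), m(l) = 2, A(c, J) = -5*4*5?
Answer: -2720/3 ≈ -906.67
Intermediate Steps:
A(c, J) = -100 (A(c, J) = -20*5 = -100)
E = -20/3 (E = 4*(-(63 - 48)/(-54 + 63)) = 4*(-15/9) = 4*(-1*5/3) = 4*(-5/3) = -20/3 ≈ -6.6667)
E + (-5 + m(4))²*A(-8, -4 + 4) = -20/3 + (-5 + 2)²*(-100) = -20/3 + (-3)²*(-100) = -20/3 + 9*(-100) = -20/3 - 900 = -2720/3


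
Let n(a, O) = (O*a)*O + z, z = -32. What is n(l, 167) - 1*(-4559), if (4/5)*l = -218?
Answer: -15190451/2 ≈ -7.5952e+6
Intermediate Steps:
l = -545/2 (l = (5/4)*(-218) = -545/2 ≈ -272.50)
n(a, O) = -32 + a*O**2 (n(a, O) = (O*a)*O - 32 = a*O**2 - 32 = -32 + a*O**2)
n(l, 167) - 1*(-4559) = (-32 - 545/2*167**2) - 1*(-4559) = (-32 - 545/2*27889) + 4559 = (-32 - 15199505/2) + 4559 = -15199569/2 + 4559 = -15190451/2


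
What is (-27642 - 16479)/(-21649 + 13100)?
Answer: 44121/8549 ≈ 5.1610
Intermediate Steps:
(-27642 - 16479)/(-21649 + 13100) = -44121/(-8549) = -44121*(-1/8549) = 44121/8549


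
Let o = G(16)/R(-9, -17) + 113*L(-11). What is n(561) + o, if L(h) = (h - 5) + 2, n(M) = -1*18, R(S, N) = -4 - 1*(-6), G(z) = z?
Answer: -1592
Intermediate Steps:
R(S, N) = 2 (R(S, N) = -4 + 6 = 2)
n(M) = -18
L(h) = -3 + h (L(h) = (-5 + h) + 2 = -3 + h)
o = -1574 (o = 16/2 + 113*(-3 - 11) = 16*(½) + 113*(-14) = 8 - 1582 = -1574)
n(561) + o = -18 - 1574 = -1592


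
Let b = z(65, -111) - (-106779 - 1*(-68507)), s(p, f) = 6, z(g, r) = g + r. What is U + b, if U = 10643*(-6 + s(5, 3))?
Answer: 38226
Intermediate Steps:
b = 38226 (b = (65 - 111) - (-106779 - 1*(-68507)) = -46 - (-106779 + 68507) = -46 - 1*(-38272) = -46 + 38272 = 38226)
U = 0 (U = 10643*(-6 + 6) = 10643*0 = 0)
U + b = 0 + 38226 = 38226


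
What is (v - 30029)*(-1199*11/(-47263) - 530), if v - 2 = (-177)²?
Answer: -32597133702/47263 ≈ -6.8970e+5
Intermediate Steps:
v = 31331 (v = 2 + (-177)² = 2 + 31329 = 31331)
(v - 30029)*(-1199*11/(-47263) - 530) = (31331 - 30029)*(-1199*11/(-47263) - 530) = 1302*(-13189*(-1/47263) - 530) = 1302*(13189/47263 - 530) = 1302*(-25036201/47263) = -32597133702/47263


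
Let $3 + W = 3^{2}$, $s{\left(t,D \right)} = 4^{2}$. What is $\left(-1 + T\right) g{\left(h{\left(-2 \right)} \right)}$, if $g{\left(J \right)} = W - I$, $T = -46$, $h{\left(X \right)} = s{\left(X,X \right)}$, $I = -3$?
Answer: $-423$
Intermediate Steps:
$s{\left(t,D \right)} = 16$
$h{\left(X \right)} = 16$
$W = 6$ ($W = -3 + 3^{2} = -3 + 9 = 6$)
$g{\left(J \right)} = 9$ ($g{\left(J \right)} = 6 - -3 = 6 + 3 = 9$)
$\left(-1 + T\right) g{\left(h{\left(-2 \right)} \right)} = \left(-1 - 46\right) 9 = \left(-47\right) 9 = -423$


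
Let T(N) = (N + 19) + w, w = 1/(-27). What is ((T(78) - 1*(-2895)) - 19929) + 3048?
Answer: -375004/27 ≈ -13889.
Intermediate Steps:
w = -1/27 ≈ -0.037037
T(N) = 512/27 + N (T(N) = (N + 19) - 1/27 = (19 + N) - 1/27 = 512/27 + N)
((T(78) - 1*(-2895)) - 19929) + 3048 = (((512/27 + 78) - 1*(-2895)) - 19929) + 3048 = ((2618/27 + 2895) - 19929) + 3048 = (80783/27 - 19929) + 3048 = -457300/27 + 3048 = -375004/27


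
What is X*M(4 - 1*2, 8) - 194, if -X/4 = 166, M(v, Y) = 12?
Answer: -8162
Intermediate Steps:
X = -664 (X = -4*166 = -664)
X*M(4 - 1*2, 8) - 194 = -664*12 - 194 = -7968 - 194 = -8162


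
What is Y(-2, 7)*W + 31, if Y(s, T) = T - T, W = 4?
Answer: 31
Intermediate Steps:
Y(s, T) = 0
Y(-2, 7)*W + 31 = 0*4 + 31 = 0 + 31 = 31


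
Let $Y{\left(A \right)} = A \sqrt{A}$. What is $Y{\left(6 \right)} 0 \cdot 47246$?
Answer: $0$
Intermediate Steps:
$Y{\left(A \right)} = A^{\frac{3}{2}}$
$Y{\left(6 \right)} 0 \cdot 47246 = 6^{\frac{3}{2}} \cdot 0 \cdot 47246 = 6 \sqrt{6} \cdot 0 \cdot 47246 = 0 \cdot 47246 = 0$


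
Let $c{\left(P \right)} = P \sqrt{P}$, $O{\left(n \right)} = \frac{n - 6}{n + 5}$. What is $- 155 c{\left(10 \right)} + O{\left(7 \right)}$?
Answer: $\frac{1}{12} - 1550 \sqrt{10} \approx -4901.4$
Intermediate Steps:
$O{\left(n \right)} = \frac{-6 + n}{5 + n}$
$c{\left(P \right)} = P^{\frac{3}{2}}$
$- 155 c{\left(10 \right)} + O{\left(7 \right)} = - 155 \cdot 10^{\frac{3}{2}} + \frac{-6 + 7}{5 + 7} = - 155 \cdot 10 \sqrt{10} + \frac{1}{12} \cdot 1 = - 1550 \sqrt{10} + \frac{1}{12} \cdot 1 = - 1550 \sqrt{10} + \frac{1}{12} = \frac{1}{12} - 1550 \sqrt{10}$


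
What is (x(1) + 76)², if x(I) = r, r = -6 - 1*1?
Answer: 4761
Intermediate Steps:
r = -7 (r = -6 - 1 = -7)
x(I) = -7
(x(1) + 76)² = (-7 + 76)² = 69² = 4761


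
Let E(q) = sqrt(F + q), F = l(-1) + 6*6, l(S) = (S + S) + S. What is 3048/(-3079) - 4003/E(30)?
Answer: -3048/3079 - 4003*sqrt(7)/21 ≈ -505.32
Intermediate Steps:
l(S) = 3*S (l(S) = 2*S + S = 3*S)
F = 33 (F = 3*(-1) + 6*6 = -3 + 36 = 33)
E(q) = sqrt(33 + q)
3048/(-3079) - 4003/E(30) = 3048/(-3079) - 4003/sqrt(33 + 30) = 3048*(-1/3079) - 4003*sqrt(7)/21 = -3048/3079 - 4003*sqrt(7)/21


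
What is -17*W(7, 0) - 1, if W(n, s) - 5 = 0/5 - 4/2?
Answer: -52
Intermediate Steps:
W(n, s) = 3 (W(n, s) = 5 + (0/5 - 4/2) = 5 + (0*(⅕) - 4*½) = 5 + (0 - 2) = 5 - 2 = 3)
-17*W(7, 0) - 1 = -17*3 - 1 = -51 - 1 = -52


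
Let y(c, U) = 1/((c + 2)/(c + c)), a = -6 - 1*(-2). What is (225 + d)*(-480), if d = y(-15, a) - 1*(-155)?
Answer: -2385600/13 ≈ -1.8351e+5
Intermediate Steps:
a = -4 (a = -6 + 2 = -4)
y(c, U) = 2*c/(2 + c) (y(c, U) = 1/((2 + c)/((2*c))) = 1/((2 + c)*(1/(2*c))) = 1/((2 + c)/(2*c)) = 2*c/(2 + c))
d = 2045/13 (d = 2*(-15)/(2 - 15) - 1*(-155) = 2*(-15)/(-13) + 155 = 2*(-15)*(-1/13) + 155 = 30/13 + 155 = 2045/13 ≈ 157.31)
(225 + d)*(-480) = (225 + 2045/13)*(-480) = (4970/13)*(-480) = -2385600/13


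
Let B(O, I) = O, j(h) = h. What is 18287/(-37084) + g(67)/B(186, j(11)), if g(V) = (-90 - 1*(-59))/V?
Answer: -3694229/7453884 ≈ -0.49561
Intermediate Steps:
g(V) = -31/V (g(V) = (-90 + 59)/V = -31/V)
18287/(-37084) + g(67)/B(186, j(11)) = 18287/(-37084) - 31/67/186 = 18287*(-1/37084) - 31*1/67*(1/186) = -18287/37084 - 31/67*1/186 = -18287/37084 - 1/402 = -3694229/7453884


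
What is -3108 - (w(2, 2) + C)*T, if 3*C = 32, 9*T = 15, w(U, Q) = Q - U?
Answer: -28132/9 ≈ -3125.8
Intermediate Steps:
T = 5/3 (T = (⅑)*15 = 5/3 ≈ 1.6667)
C = 32/3 (C = (⅓)*32 = 32/3 ≈ 10.667)
-3108 - (w(2, 2) + C)*T = -3108 - ((2 - 1*2) + 32/3)*5/3 = -3108 - ((2 - 2) + 32/3)*5/3 = -3108 - (0 + 32/3)*5/3 = -3108 - 32*5/(3*3) = -3108 - 1*160/9 = -3108 - 160/9 = -28132/9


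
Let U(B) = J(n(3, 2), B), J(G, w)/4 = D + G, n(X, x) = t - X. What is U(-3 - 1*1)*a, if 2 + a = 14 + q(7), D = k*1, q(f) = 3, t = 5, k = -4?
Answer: -120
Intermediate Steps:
D = -4 (D = -4*1 = -4)
n(X, x) = 5 - X
a = 15 (a = -2 + (14 + 3) = -2 + 17 = 15)
J(G, w) = -16 + 4*G (J(G, w) = 4*(-4 + G) = -16 + 4*G)
U(B) = -8 (U(B) = -16 + 4*(5 - 1*3) = -16 + 4*(5 - 3) = -16 + 4*2 = -16 + 8 = -8)
U(-3 - 1*1)*a = -8*15 = -120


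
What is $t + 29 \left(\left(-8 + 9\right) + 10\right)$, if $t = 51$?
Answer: $370$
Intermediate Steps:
$t + 29 \left(\left(-8 + 9\right) + 10\right) = 51 + 29 \left(\left(-8 + 9\right) + 10\right) = 51 + 29 \left(1 + 10\right) = 51 + 29 \cdot 11 = 51 + 319 = 370$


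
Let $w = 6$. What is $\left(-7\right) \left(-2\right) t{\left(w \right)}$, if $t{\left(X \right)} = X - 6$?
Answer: $0$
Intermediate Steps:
$t{\left(X \right)} = -6 + X$ ($t{\left(X \right)} = X - 6 = -6 + X$)
$\left(-7\right) \left(-2\right) t{\left(w \right)} = \left(-7\right) \left(-2\right) \left(-6 + 6\right) = 14 \cdot 0 = 0$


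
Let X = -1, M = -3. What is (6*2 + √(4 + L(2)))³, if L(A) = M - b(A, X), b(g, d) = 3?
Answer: (12 + I*√2)³ ≈ 1656.0 + 608.11*I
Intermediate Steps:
L(A) = -6 (L(A) = -3 - 1*3 = -3 - 3 = -6)
(6*2 + √(4 + L(2)))³ = (6*2 + √(4 - 6))³ = (12 + √(-2))³ = (12 + I*√2)³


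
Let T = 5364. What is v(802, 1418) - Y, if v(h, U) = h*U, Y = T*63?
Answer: 799304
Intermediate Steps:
Y = 337932 (Y = 5364*63 = 337932)
v(h, U) = U*h
v(802, 1418) - Y = 1418*802 - 1*337932 = 1137236 - 337932 = 799304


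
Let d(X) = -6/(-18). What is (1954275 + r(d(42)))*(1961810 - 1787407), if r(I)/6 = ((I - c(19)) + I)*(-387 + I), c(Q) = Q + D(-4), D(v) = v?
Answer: 1039892711755/3 ≈ 3.4663e+11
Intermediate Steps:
d(X) = ⅓ (d(X) = -6*(-1/18) = ⅓)
c(Q) = -4 + Q (c(Q) = Q - 4 = -4 + Q)
r(I) = 6*(-387 + I)*(-15 + 2*I) (r(I) = 6*(((I - (-4 + 19)) + I)*(-387 + I)) = 6*(((I - 1*15) + I)*(-387 + I)) = 6*(((I - 15) + I)*(-387 + I)) = 6*(((-15 + I) + I)*(-387 + I)) = 6*((-15 + 2*I)*(-387 + I)) = 6*((-387 + I)*(-15 + 2*I)) = 6*(-387 + I)*(-15 + 2*I))
(1954275 + r(d(42)))*(1961810 - 1787407) = (1954275 + (34830 - 4734*⅓ + 12*(⅓)²))*(1961810 - 1787407) = (1954275 + (34830 - 1578 + 12*(⅑)))*174403 = (1954275 + (34830 - 1578 + 4/3))*174403 = (1954275 + 99760/3)*174403 = (5962585/3)*174403 = 1039892711755/3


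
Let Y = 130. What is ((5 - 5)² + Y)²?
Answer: 16900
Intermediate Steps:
((5 - 5)² + Y)² = ((5 - 5)² + 130)² = (0² + 130)² = (0 + 130)² = 130² = 16900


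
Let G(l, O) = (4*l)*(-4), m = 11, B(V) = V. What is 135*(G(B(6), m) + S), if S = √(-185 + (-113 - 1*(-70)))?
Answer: -12960 + 270*I*√57 ≈ -12960.0 + 2038.5*I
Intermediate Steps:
S = 2*I*√57 (S = √(-185 + (-113 + 70)) = √(-185 - 43) = √(-228) = 2*I*√57 ≈ 15.1*I)
G(l, O) = -16*l
135*(G(B(6), m) + S) = 135*(-16*6 + 2*I*√57) = 135*(-96 + 2*I*√57) = -12960 + 270*I*√57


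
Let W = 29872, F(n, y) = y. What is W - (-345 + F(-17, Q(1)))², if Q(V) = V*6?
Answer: -85049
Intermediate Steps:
Q(V) = 6*V
W - (-345 + F(-17, Q(1)))² = 29872 - (-345 + 6*1)² = 29872 - (-345 + 6)² = 29872 - 1*(-339)² = 29872 - 1*114921 = 29872 - 114921 = -85049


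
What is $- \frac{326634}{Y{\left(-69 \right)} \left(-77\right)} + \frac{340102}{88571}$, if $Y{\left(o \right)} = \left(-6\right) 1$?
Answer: $- \frac{8897085}{12653} \approx -703.16$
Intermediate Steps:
$Y{\left(o \right)} = -6$
$- \frac{326634}{Y{\left(-69 \right)} \left(-77\right)} + \frac{340102}{88571} = - \frac{326634}{\left(-6\right) \left(-77\right)} + \frac{340102}{88571} = - \frac{326634}{462} + 340102 \cdot \frac{1}{88571} = \left(-326634\right) \frac{1}{462} + \frac{48586}{12653} = -707 + \frac{48586}{12653} = - \frac{8897085}{12653}$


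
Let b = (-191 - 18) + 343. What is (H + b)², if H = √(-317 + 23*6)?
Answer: (134 + I*√179)² ≈ 17777.0 + 3585.6*I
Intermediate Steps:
H = I*√179 (H = √(-317 + 138) = √(-179) = I*√179 ≈ 13.379*I)
b = 134 (b = -209 + 343 = 134)
(H + b)² = (I*√179 + 134)² = (134 + I*√179)²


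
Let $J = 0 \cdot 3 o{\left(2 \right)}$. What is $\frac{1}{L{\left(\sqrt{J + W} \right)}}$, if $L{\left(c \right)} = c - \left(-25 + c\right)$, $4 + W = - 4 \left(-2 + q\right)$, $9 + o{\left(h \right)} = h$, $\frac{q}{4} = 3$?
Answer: $\frac{1}{25} \approx 0.04$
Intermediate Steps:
$q = 12$ ($q = 4 \cdot 3 = 12$)
$o{\left(h \right)} = -9 + h$
$W = -44$ ($W = -4 - 4 \left(-2 + 12\right) = -4 - 40 = -44$)
$J = 0$ ($J = 0 \cdot 3 \left(-9 + 2\right) = 0 \left(-7\right) = 0$)
$L{\left(c \right)} = 25$
$\frac{1}{L{\left(\sqrt{J + W} \right)}} = \frac{1}{25}$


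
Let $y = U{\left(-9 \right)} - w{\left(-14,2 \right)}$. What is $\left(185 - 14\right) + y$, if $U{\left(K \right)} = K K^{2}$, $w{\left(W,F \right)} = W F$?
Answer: $-530$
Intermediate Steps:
$w{\left(W,F \right)} = F W$
$U{\left(K \right)} = K^{3}$
$y = -701$ ($y = \left(-9\right)^{3} - 2 \left(-14\right) = -729 - -28 = -729 + 28 = -701$)
$\left(185 - 14\right) + y = \left(185 - 14\right) - 701 = 171 - 701 = -530$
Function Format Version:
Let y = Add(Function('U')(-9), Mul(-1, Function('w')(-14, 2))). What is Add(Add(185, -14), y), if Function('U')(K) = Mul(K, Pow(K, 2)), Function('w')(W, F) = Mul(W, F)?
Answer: -530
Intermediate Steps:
Function('w')(W, F) = Mul(F, W)
Function('U')(K) = Pow(K, 3)
y = -701 (y = Add(Pow(-9, 3), Mul(-1, Mul(2, -14))) = Add(-729, Mul(-1, -28)) = Add(-729, 28) = -701)
Add(Add(185, -14), y) = Add(Add(185, -14), -701) = Add(171, -701) = -530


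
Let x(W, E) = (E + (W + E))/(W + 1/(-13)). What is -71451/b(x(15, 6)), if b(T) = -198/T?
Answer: 2786589/4268 ≈ 652.90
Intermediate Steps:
x(W, E) = (W + 2*E)/(-1/13 + W) (x(W, E) = (E + (E + W))/(W - 1/13) = (W + 2*E)/(-1/13 + W))
-71451/b(x(15, 6)) = -71451*(-13*(15 + 2*6)/(198*(-1 + 13*15))) = -71451*(-13*(15 + 12)/(198*(-1 + 195))) = -71451/((-198/(13*27/194))) = -71451/((-198/(13*(1/194)*27))) = -71451/((-198/351/194)) = -71451/((-198*194/351)) = -71451/(-4268/39) = -71451*(-39/4268) = 2786589/4268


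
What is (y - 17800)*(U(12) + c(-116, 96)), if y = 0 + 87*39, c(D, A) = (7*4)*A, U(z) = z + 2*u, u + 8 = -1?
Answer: -38639574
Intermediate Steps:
u = -9 (u = -8 - 1 = -9)
U(z) = -18 + z (U(z) = z + 2*(-9) = z - 18 = -18 + z)
c(D, A) = 28*A
y = 3393 (y = 0 + 3393 = 3393)
(y - 17800)*(U(12) + c(-116, 96)) = (3393 - 17800)*((-18 + 12) + 28*96) = -14407*(-6 + 2688) = -14407*2682 = -38639574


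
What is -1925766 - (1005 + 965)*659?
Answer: -3223996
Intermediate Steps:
-1925766 - (1005 + 965)*659 = -1925766 - 1970*659 = -1925766 - 1*1298230 = -1925766 - 1298230 = -3223996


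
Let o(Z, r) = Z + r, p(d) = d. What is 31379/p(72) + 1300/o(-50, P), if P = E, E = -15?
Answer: 29939/72 ≈ 415.82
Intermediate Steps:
P = -15
31379/p(72) + 1300/o(-50, P) = 31379/72 + 1300/(-50 - 15) = 31379*(1/72) + 1300/(-65) = 31379/72 + 1300*(-1/65) = 31379/72 - 20 = 29939/72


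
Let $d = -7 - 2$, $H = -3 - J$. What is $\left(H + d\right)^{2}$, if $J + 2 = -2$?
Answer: $64$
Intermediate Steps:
$J = -4$ ($J = -2 - 2 = -4$)
$H = 1$ ($H = -3 - -4 = -3 + 4 = 1$)
$d = -9$
$\left(H + d\right)^{2} = \left(1 - 9\right)^{2} = \left(-8\right)^{2} = 64$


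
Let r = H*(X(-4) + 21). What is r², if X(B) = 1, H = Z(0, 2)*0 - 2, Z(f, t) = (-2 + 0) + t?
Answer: 1936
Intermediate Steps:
Z(f, t) = -2 + t
H = -2 (H = (-2 + 2)*0 - 2 = 0*0 - 2 = 0 - 2 = -2)
r = -44 (r = -2*(1 + 21) = -2*22 = -44)
r² = (-44)² = 1936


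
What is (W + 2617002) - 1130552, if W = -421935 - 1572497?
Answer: -507982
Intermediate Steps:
W = -1994432
(W + 2617002) - 1130552 = (-1994432 + 2617002) - 1130552 = 622570 - 1130552 = -507982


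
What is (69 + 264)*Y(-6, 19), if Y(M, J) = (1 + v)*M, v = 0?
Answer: -1998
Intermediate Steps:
Y(M, J) = M (Y(M, J) = (1 + 0)*M = 1*M = M)
(69 + 264)*Y(-6, 19) = (69 + 264)*(-6) = 333*(-6) = -1998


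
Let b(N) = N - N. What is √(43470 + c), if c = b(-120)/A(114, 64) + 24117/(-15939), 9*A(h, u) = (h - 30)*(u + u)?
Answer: √1227027101223/5313 ≈ 208.49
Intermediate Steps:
b(N) = 0
A(h, u) = 2*u*(-30 + h)/9 (A(h, u) = ((h - 30)*(u + u))/9 = ((-30 + h)*(2*u))/9 = (2*u*(-30 + h))/9 = 2*u*(-30 + h)/9)
c = -8039/5313 (c = 0/(((2/9)*64*(-30 + 114))) + 24117/(-15939) = 0/(((2/9)*64*84)) + 24117*(-1/15939) = 0/(3584/3) - 8039/5313 = 0*(3/3584) - 8039/5313 = 0 - 8039/5313 = -8039/5313 ≈ -1.5131)
√(43470 + c) = √(43470 - 8039/5313) = √(230948071/5313) = √1227027101223/5313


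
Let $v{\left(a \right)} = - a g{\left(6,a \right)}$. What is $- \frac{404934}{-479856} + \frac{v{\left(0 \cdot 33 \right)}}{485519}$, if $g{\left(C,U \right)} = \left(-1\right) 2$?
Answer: $\frac{67489}{79976} \approx 0.84387$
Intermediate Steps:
$g{\left(C,U \right)} = -2$
$v{\left(a \right)} = 2 a$ ($v{\left(a \right)} = - a \left(-2\right) = 2 a$)
$- \frac{404934}{-479856} + \frac{v{\left(0 \cdot 33 \right)}}{485519} = - \frac{404934}{-479856} + \frac{2 \cdot 0 \cdot 33}{485519} = \left(-404934\right) \left(- \frac{1}{479856}\right) + 2 \cdot 0 \cdot \frac{1}{485519} = \frac{67489}{79976} + 0 \cdot \frac{1}{485519} = \frac{67489}{79976} + 0 = \frac{67489}{79976}$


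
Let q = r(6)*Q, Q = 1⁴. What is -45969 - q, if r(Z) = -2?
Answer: -45967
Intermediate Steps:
Q = 1
q = -2 (q = -2*1 = -2)
-45969 - q = -45969 - 1*(-2) = -45969 + 2 = -45967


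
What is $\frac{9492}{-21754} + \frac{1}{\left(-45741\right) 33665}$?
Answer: $- \frac{7308226661567}{16749174310905} \approx -0.43633$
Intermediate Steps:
$\frac{9492}{-21754} + \frac{1}{\left(-45741\right) 33665} = 9492 \left(- \frac{1}{21754}\right) - \frac{1}{1539870765} = - \frac{4746}{10877} - \frac{1}{1539870765} = - \frac{7308226661567}{16749174310905}$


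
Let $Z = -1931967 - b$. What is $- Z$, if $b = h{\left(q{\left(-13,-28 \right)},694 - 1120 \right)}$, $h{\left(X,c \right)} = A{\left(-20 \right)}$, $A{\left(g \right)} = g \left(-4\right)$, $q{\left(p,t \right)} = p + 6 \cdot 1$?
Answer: $1932047$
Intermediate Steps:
$q{\left(p,t \right)} = 6 + p$ ($q{\left(p,t \right)} = p + 6 = 6 + p$)
$A{\left(g \right)} = - 4 g$
$h{\left(X,c \right)} = 80$ ($h{\left(X,c \right)} = \left(-4\right) \left(-20\right) = 80$)
$b = 80$
$Z = -1932047$ ($Z = -1931967 - 80 = -1932047$)
$- Z = \left(-1\right) \left(-1932047\right) = 1932047$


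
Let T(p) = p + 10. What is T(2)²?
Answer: 144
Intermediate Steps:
T(p) = 10 + p
T(2)² = (10 + 2)² = 12² = 144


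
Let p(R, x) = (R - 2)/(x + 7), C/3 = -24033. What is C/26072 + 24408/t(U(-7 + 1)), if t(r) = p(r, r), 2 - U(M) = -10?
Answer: 6045110577/130360 ≈ 46372.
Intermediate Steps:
U(M) = 12 (U(M) = 2 - 1*(-10) = 2 + 10 = 12)
C = -72099 (C = 3*(-24033) = -72099)
p(R, x) = (-2 + R)/(7 + x)
t(r) = (-2 + r)/(7 + r)
C/26072 + 24408/t(U(-7 + 1)) = -72099/26072 + 24408/(((-2 + 12)/(7 + 12))) = -72099*1/26072 + 24408/((10/19)) = -72099/26072 + 24408/(((1/19)*10)) = -72099/26072 + 24408/(10/19) = -72099/26072 + 24408*(19/10) = -72099/26072 + 231876/5 = 6045110577/130360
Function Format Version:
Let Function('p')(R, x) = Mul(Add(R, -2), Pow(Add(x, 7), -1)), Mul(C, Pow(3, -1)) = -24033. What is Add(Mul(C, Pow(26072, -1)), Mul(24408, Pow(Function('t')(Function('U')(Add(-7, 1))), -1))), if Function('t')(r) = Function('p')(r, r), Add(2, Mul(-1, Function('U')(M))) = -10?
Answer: Rational(6045110577, 130360) ≈ 46372.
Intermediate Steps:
Function('U')(M) = 12 (Function('U')(M) = Add(2, Mul(-1, -10)) = Add(2, 10) = 12)
C = -72099 (C = Mul(3, -24033) = -72099)
Function('p')(R, x) = Mul(Pow(Add(7, x), -1), Add(-2, R)) (Function('p')(R, x) = Mul(Add(-2, R), Pow(Add(7, x), -1)) = Mul(Pow(Add(7, x), -1), Add(-2, R)))
Function('t')(r) = Mul(Pow(Add(7, r), -1), Add(-2, r))
Add(Mul(C, Pow(26072, -1)), Mul(24408, Pow(Function('t')(Function('U')(Add(-7, 1))), -1))) = Add(Mul(-72099, Pow(26072, -1)), Mul(24408, Pow(Mul(Pow(Add(7, 12), -1), Add(-2, 12)), -1))) = Add(Mul(-72099, Rational(1, 26072)), Mul(24408, Pow(Mul(Pow(19, -1), 10), -1))) = Add(Rational(-72099, 26072), Mul(24408, Pow(Mul(Rational(1, 19), 10), -1))) = Add(Rational(-72099, 26072), Mul(24408, Pow(Rational(10, 19), -1))) = Add(Rational(-72099, 26072), Mul(24408, Rational(19, 10))) = Add(Rational(-72099, 26072), Rational(231876, 5)) = Rational(6045110577, 130360)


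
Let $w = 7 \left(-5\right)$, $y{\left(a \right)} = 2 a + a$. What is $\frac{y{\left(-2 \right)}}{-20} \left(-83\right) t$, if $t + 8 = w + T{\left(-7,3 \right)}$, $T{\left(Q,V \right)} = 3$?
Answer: $996$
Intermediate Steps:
$y{\left(a \right)} = 3 a$
$w = -35$
$t = -40$ ($t = -8 + \left(-35 + 3\right) = -8 - 32 = -40$)
$\frac{y{\left(-2 \right)}}{-20} \left(-83\right) t = \frac{3 \left(-2\right)}{-20} \left(-83\right) \left(-40\right) = \left(-6\right) \left(- \frac{1}{20}\right) \left(-83\right) \left(-40\right) = \frac{3}{10} \left(-83\right) \left(-40\right) = \left(- \frac{249}{10}\right) \left(-40\right) = 996$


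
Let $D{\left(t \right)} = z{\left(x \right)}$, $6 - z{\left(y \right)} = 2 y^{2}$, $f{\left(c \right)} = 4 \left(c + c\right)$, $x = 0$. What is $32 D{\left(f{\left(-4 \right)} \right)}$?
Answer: $192$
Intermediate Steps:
$f{\left(c \right)} = 8 c$ ($f{\left(c \right)} = 4 \cdot 2 c = 8 c$)
$z{\left(y \right)} = 6 - 2 y^{2}$
$D{\left(t \right)} = 6$ ($D{\left(t \right)} = 6 - 2 \cdot 0^{2} = 6 - 0 = 6 + 0 = 6$)
$32 D{\left(f{\left(-4 \right)} \right)} = 32 \cdot 6 = 192$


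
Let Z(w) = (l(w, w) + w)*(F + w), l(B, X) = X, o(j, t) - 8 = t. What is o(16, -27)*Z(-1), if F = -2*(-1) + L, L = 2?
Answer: 114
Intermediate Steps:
o(j, t) = 8 + t
F = 4 (F = -2*(-1) + 2 = 2 + 2 = 4)
Z(w) = 2*w*(4 + w) (Z(w) = (w + w)*(4 + w) = (2*w)*(4 + w) = 2*w*(4 + w))
o(16, -27)*Z(-1) = (8 - 27)*(2*(-1)*(4 - 1)) = -38*(-1)*3 = -19*(-6) = 114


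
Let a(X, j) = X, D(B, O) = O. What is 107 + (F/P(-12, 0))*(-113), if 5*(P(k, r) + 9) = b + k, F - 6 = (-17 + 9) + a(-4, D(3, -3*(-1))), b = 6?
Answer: 689/17 ≈ 40.529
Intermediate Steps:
F = -6 (F = 6 + ((-17 + 9) - 4) = 6 + (-8 - 4) = 6 - 12 = -6)
P(k, r) = -39/5 + k/5 (P(k, r) = -9 + (6 + k)/5 = -9 + (6/5 + k/5) = -39/5 + k/5)
107 + (F/P(-12, 0))*(-113) = 107 - 6/(-39/5 + (⅕)*(-12))*(-113) = 107 - 6/(-39/5 - 12/5)*(-113) = 107 - 6/(-51/5)*(-113) = 107 - 6*(-5/51)*(-113) = 107 + (10/17)*(-113) = 107 - 1130/17 = 689/17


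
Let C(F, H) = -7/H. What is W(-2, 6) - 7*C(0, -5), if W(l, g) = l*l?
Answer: -29/5 ≈ -5.8000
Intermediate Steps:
W(l, g) = l**2
W(-2, 6) - 7*C(0, -5) = (-2)**2 - (-49)/(-5) = 4 - (-49)*(-1)/5 = 4 - 7*7/5 = 4 - 49/5 = -29/5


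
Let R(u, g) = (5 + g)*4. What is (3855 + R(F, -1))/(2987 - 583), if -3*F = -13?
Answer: 3871/2404 ≈ 1.6102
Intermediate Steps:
F = 13/3 (F = -1/3*(-13) = 13/3 ≈ 4.3333)
R(u, g) = 20 + 4*g
(3855 + R(F, -1))/(2987 - 583) = (3855 + (20 + 4*(-1)))/(2987 - 583) = (3855 + (20 - 4))/2404 = (3855 + 16)*(1/2404) = 3871*(1/2404) = 3871/2404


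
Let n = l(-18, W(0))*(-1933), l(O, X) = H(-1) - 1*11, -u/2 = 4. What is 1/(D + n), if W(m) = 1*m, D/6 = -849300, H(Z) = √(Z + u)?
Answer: -5074537/25750959392770 + 5799*I/25750959392770 ≈ -1.9706e-7 + 2.252e-10*I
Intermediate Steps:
u = -8 (u = -2*4 = -8)
H(Z) = √(-8 + Z) (H(Z) = √(Z - 8) = √(-8 + Z))
D = -5095800 (D = 6*(-849300) = -5095800)
W(m) = m
l(O, X) = -11 + 3*I (l(O, X) = √(-8 - 1) - 1*11 = √(-9) - 11 = 3*I - 11 = -11 + 3*I)
n = 21263 - 5799*I (n = (-11 + 3*I)*(-1933) = 21263 - 5799*I ≈ 21263.0 - 5799.0*I)
1/(D + n) = 1/(-5095800 + (21263 - 5799*I)) = 1/(-5074537 - 5799*I) = (-5074537 + 5799*I)/25750959392770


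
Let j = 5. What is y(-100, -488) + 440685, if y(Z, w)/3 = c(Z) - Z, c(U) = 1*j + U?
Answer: 440700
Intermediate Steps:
c(U) = 5 + U (c(U) = 1*5 + U = 5 + U)
y(Z, w) = 15 (y(Z, w) = 3*((5 + Z) - Z) = 3*5 = 15)
y(-100, -488) + 440685 = 15 + 440685 = 440700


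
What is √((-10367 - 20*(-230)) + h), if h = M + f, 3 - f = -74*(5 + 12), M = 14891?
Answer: √10385 ≈ 101.91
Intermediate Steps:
f = 1261 (f = 3 - (-74)*(5 + 12) = 3 - (-74)*17 = 3 - 1*(-1258) = 3 + 1258 = 1261)
h = 16152 (h = 14891 + 1261 = 16152)
√((-10367 - 20*(-230)) + h) = √((-10367 - 20*(-230)) + 16152) = √((-10367 - 1*(-4600)) + 16152) = √((-10367 + 4600) + 16152) = √(-5767 + 16152) = √10385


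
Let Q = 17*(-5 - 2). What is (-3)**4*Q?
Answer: -9639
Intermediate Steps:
Q = -119 (Q = 17*(-7) = -119)
(-3)**4*Q = (-3)**4*(-119) = 81*(-119) = -9639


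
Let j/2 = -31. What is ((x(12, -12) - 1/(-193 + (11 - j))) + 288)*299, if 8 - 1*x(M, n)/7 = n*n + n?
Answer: -20810101/120 ≈ -1.7342e+5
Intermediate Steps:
j = -62 (j = 2*(-31) = -62)
x(M, n) = 56 - 7*n - 7*n**2 (x(M, n) = 56 - 7*(n*n + n) = 56 - 7*(n**2 + n) = 56 - 7*(n + n**2) = 56 + (-7*n - 7*n**2) = 56 - 7*n - 7*n**2)
((x(12, -12) - 1/(-193 + (11 - j))) + 288)*299 = (((56 - 7*(-12) - 7*(-12)**2) - 1/(-193 + (11 - 1*(-62)))) + 288)*299 = (((56 + 84 - 7*144) - 1/(-193 + (11 + 62))) + 288)*299 = (((56 + 84 - 1008) - 1/(-193 + 73)) + 288)*299 = ((-868 - 1/(-120)) + 288)*299 = ((-868 - 1*(-1/120)) + 288)*299 = ((-868 + 1/120) + 288)*299 = (-104159/120 + 288)*299 = -69599/120*299 = -20810101/120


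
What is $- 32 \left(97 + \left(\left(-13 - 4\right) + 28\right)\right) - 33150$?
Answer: $-36606$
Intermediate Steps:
$- 32 \left(97 + \left(\left(-13 - 4\right) + 28\right)\right) - 33150 = - 32 \left(97 + \left(-17 + 28\right)\right) - 33150 = - 32 \left(97 + 11\right) - 33150 = \left(-32\right) 108 - 33150 = -3456 - 33150 = -36606$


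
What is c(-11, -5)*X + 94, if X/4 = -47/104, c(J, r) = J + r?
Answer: 1598/13 ≈ 122.92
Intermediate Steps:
X = -47/26 (X = 4*(-47/104) = -47/26 ≈ -1.8077)
c(-11, -5)*X + 94 = (-11 - 5)*(-47/26) + 94 = -16*(-47/26) + 94 = 376/13 + 94 = 1598/13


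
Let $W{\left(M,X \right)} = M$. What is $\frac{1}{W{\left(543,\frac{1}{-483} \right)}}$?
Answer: $\frac{1}{543} \approx 0.0018416$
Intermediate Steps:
$\frac{1}{W{\left(543,\frac{1}{-483} \right)}} = \frac{1}{543}$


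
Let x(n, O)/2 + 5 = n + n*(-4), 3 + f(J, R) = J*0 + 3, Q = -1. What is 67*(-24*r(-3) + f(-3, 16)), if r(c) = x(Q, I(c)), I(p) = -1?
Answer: 6432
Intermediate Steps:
f(J, R) = 0 (f(J, R) = -3 + (J*0 + 3) = -3 + (0 + 3) = -3 + 3 = 0)
x(n, O) = -10 - 6*n (x(n, O) = -10 + 2*(n + n*(-4)) = -10 + 2*(n - 4*n) = -10 + 2*(-3*n) = -10 - 6*n)
r(c) = -4 (r(c) = -10 - 6*(-1) = -10 + 6 = -4)
67*(-24*r(-3) + f(-3, 16)) = 67*(-24*(-4) + 0) = 67*(96 + 0) = 67*96 = 6432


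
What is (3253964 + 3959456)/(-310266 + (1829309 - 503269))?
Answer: 3606710/507887 ≈ 7.1014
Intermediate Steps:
(3253964 + 3959456)/(-310266 + (1829309 - 503269)) = 7213420/(-310266 + 1326040) = 7213420/1015774 = 7213420*(1/1015774) = 3606710/507887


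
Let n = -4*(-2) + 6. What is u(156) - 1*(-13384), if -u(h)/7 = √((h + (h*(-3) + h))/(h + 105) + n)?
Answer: 13384 - 7*√101442/87 ≈ 13358.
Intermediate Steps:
n = 14 (n = 8 + 6 = 14)
u(h) = -7*√(14 - h/(105 + h)) (u(h) = -7*√((h + (h*(-3) + h))/(h + 105) + 14) = -7*√((h + (-3*h + h))/(105 + h) + 14) = -7*√((h - 2*h)/(105 + h) + 14) = -7*√((-h)/(105 + h) + 14) = -7*√(-h/(105 + h) + 14) = -7*√(14 - h/(105 + h)))
u(156) - 1*(-13384) = -7*√(1470 + 13*156)/√(105 + 156) - 1*(-13384) = -7*√29*√(1470 + 2028)/87 + 13384 = -7*√101442/87 + 13384 = 13384 - 7*√101442/87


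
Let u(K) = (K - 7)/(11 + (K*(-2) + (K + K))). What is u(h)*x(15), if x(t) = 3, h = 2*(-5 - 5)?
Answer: -81/11 ≈ -7.3636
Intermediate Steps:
h = -20 (h = 2*(-10) = -20)
u(K) = -7/11 + K/11 (u(K) = (-7 + K)/(11 + (-2*K + 2*K)) = (-7 + K)/(11 + 0) = (-7 + K)/11 = (-7 + K)*(1/11) = -7/11 + K/11)
u(h)*x(15) = (-7/11 + (1/11)*(-20))*3 = (-7/11 - 20/11)*3 = -27/11*3 = -81/11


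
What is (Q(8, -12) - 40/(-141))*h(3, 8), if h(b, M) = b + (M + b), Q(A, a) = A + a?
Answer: -7336/141 ≈ -52.028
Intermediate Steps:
h(b, M) = M + 2*b
(Q(8, -12) - 40/(-141))*h(3, 8) = ((8 - 12) - 40/(-141))*(8 + 2*3) = (-4 - 40*(-1/141))*(8 + 6) = (-4 + 40/141)*14 = -524/141*14 = -7336/141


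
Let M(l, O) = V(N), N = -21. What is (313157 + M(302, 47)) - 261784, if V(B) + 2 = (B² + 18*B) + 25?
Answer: 51459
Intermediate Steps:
V(B) = 23 + B² + 18*B (V(B) = -2 + ((B² + 18*B) + 25) = -2 + (25 + B² + 18*B) = 23 + B² + 18*B)
M(l, O) = 86 (M(l, O) = 23 + (-21)² + 18*(-21) = 23 + 441 - 378 = 86)
(313157 + M(302, 47)) - 261784 = (313157 + 86) - 261784 = 313243 - 261784 = 51459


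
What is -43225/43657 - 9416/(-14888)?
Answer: -29057436/81245677 ≈ -0.35765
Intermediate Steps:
-43225/43657 - 9416/(-14888) = -43225*1/43657 - 9416*(-1/14888) = -43225/43657 + 1177/1861 = -29057436/81245677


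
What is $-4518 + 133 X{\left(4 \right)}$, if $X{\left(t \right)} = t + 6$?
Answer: $-3188$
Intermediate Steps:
$X{\left(t \right)} = 6 + t$
$-4518 + 133 X{\left(4 \right)} = -4518 + 133 \left(6 + 4\right) = -4518 + 133 \cdot 10 = -4518 + 1330 = -3188$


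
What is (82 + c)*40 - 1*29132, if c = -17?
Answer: -26532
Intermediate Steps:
(82 + c)*40 - 1*29132 = (82 - 17)*40 - 1*29132 = 65*40 - 29132 = 2600 - 29132 = -26532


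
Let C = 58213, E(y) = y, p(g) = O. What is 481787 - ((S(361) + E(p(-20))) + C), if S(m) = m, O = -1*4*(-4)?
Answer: 423197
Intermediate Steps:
O = 16 (O = -4*(-4) = 16)
p(g) = 16
481787 - ((S(361) + E(p(-20))) + C) = 481787 - ((361 + 16) + 58213) = 481787 - (377 + 58213) = 481787 - 1*58590 = 481787 - 58590 = 423197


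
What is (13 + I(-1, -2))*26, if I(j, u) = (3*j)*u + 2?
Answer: 546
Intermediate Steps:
I(j, u) = 2 + 3*j*u (I(j, u) = 3*j*u + 2 = 2 + 3*j*u)
(13 + I(-1, -2))*26 = (13 + (2 + 3*(-1)*(-2)))*26 = (13 + (2 + 6))*26 = (13 + 8)*26 = 21*26 = 546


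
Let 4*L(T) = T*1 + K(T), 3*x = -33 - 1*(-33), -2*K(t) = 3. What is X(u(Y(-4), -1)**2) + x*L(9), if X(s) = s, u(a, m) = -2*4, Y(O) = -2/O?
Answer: 64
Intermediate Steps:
K(t) = -3/2 (K(t) = -1/2*3 = -3/2)
u(a, m) = -8
x = 0 (x = (-33 - 1*(-33))/3 = (-33 + 33)/3 = (1/3)*0 = 0)
L(T) = -3/8 + T/4 (L(T) = (T*1 - 3/2)/4 = (T - 3/2)/4 = (-3/2 + T)/4 = -3/8 + T/4)
X(u(Y(-4), -1)**2) + x*L(9) = (-8)**2 + 0*(-3/8 + (1/4)*9) = 64 + 0*(-3/8 + 9/4) = 64 + 0*(15/8) = 64 + 0 = 64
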